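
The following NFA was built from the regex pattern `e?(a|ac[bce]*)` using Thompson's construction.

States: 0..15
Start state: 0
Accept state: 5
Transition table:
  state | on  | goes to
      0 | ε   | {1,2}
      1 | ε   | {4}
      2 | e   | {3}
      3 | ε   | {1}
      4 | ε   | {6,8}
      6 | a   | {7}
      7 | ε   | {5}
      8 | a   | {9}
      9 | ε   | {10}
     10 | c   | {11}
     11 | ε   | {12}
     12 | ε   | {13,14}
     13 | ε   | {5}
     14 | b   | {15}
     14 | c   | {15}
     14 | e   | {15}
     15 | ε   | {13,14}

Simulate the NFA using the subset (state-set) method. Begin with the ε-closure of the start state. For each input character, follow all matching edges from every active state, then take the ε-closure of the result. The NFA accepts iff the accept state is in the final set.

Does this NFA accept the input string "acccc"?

start: ε-closure({0}) = {0,1,2,4,6,8}
'a' @ 1: {5,7,9,10}  (accept∈set)
'c' @ 2: {5,11,12,13,14}  (accept∈set)
'c' @ 3: {5,13,14,15}  (accept∈set)
'c' @ 4: {5,13,14,15}  (accept∈set)
'c' @ 5: {5,13,14,15}  (accept∈set)
after full input: {5,13,14,15}  (accept=5 in)

Answer: ACCEPT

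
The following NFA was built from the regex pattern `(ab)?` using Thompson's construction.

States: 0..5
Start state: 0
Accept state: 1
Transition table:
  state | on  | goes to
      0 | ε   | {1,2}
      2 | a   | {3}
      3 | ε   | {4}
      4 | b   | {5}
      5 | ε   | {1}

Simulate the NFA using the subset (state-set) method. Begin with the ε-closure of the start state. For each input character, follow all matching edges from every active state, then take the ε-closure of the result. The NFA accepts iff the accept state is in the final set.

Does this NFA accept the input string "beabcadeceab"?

start: ε-closure({0}) = {0,1,2}
'b' @ 1: {}  — dead — no transitions
rest 'eabcadeceab' ignored (set empty)
final: {}; accept 1 not in set

Answer: REJECT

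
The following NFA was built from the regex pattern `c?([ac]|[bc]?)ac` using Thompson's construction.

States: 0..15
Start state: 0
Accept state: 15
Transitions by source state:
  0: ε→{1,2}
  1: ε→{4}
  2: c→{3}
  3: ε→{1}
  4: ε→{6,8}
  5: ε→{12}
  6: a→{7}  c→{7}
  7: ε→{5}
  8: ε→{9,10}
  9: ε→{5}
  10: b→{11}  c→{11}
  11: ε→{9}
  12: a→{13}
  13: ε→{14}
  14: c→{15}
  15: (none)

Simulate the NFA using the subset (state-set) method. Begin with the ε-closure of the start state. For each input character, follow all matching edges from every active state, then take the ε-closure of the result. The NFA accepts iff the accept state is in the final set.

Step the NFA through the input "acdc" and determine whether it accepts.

start: ε-closure({0}) = {0,1,2,4,5,6,8,9,10,12}
'a' @ 1: {5,7,12,13,14}
'c' @ 2: {15}  (accept∈set)
'd' @ 3: {}  — dead — no transitions
rest 'c' ignored (set empty)
after full input: {}  (accept=15 not in)

Answer: REJECT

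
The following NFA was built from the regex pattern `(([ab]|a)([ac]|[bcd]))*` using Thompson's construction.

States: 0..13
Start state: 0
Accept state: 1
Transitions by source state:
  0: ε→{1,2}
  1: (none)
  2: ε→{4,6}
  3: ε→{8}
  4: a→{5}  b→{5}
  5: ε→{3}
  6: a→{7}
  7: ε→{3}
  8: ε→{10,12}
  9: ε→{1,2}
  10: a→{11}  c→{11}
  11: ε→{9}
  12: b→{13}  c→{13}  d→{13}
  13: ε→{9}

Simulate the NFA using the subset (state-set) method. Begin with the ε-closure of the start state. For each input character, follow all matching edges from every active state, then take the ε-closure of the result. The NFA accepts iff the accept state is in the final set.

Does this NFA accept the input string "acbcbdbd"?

S₀ = ε-closure({0}) = {0,1,2,4,6}
'a' @ 1: {3,5,7,8,10,12}
'c' @ 2: {1,2,4,6,9,11,13}  ✓accept
'b' @ 3: {3,5,8,10,12}
'c' @ 4: {1,2,4,6,9,11,13}  ✓accept
'b' @ 5: {3,5,8,10,12}
'd' @ 6: {1,2,4,6,9,13}  ✓accept
'b' @ 7: {3,5,8,10,12}
'd' @ 8: {1,2,4,6,9,13}  ✓accept
end set {1,2,4,6,9,13} — state 1 in

Answer: ACCEPT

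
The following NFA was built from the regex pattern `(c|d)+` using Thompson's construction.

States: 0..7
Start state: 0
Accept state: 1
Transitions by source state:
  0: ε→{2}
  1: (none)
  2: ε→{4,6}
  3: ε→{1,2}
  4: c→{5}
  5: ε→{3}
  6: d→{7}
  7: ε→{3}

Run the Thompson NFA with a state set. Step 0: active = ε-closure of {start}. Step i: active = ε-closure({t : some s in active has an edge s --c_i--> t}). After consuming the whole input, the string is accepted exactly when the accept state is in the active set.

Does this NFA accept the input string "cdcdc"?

Answer: ACCEPT

Derivation:
S₀ = ε-closure({0}) = {0,2,4,6}
'c' @ 1: {1,2,3,4,5,6}  ✓accept
'd' @ 2: {1,2,3,4,6,7}  ✓accept
'c' @ 3: {1,2,3,4,5,6}  ✓accept
'd' @ 4: {1,2,3,4,6,7}  ✓accept
'c' @ 5: {1,2,3,4,5,6}  ✓accept
end set {1,2,3,4,5,6} — state 1 in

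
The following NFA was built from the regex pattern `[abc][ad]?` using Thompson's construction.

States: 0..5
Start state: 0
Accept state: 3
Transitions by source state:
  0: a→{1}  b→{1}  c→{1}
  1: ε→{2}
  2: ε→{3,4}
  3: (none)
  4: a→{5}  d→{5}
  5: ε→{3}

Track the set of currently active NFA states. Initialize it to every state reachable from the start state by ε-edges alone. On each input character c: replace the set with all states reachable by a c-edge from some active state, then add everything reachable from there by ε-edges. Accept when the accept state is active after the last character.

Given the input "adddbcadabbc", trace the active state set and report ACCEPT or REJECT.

Answer: REJECT

Steps:
S₀ = ε-closure({0}) = {0}
'a' @ 1: {1,2,3,4}  (accept∈set)
'd' @ 2: {3,5}  (accept∈set)
'd' @ 3: {}  — state set empty
rest 'dbcadabbc' ignored (set empty)
after full input: {}  (accept=3 not in)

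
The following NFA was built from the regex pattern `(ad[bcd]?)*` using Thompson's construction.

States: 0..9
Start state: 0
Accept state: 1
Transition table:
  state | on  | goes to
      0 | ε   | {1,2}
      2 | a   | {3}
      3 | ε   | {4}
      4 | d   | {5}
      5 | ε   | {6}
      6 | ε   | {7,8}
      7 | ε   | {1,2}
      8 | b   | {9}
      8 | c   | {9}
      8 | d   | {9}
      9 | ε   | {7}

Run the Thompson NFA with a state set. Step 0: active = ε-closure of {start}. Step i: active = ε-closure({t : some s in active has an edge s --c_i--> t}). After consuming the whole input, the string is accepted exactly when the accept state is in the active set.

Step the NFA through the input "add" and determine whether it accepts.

Answer: ACCEPT

Derivation:
S₀ = ε-closure({0}) = {0,1,2}
'a' @ 1: {3,4}
'd' @ 2: {1,2,5,6,7,8}  (accept∈set)
'd' @ 3: {1,2,7,9}  (accept∈set)
after full input: {1,2,7,9}  (accept=1 in)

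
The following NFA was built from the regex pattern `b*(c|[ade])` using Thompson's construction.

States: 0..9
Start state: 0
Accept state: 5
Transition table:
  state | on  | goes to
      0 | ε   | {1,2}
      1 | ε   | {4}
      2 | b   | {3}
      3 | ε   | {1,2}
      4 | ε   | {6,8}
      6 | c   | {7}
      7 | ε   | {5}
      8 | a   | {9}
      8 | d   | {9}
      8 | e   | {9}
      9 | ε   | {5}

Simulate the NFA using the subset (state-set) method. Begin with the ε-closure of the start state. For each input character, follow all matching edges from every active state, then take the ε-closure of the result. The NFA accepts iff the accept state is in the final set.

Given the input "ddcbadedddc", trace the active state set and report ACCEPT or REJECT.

Answer: REJECT

Derivation:
start: ε-closure({0}) = {0,1,2,4,6,8}
'd' @ 1: {5,9}  (accept∈set)
'd' @ 2: {}  — no active states
rest 'cbadedddc' ignored (set empty)
end set {} — state 5 not in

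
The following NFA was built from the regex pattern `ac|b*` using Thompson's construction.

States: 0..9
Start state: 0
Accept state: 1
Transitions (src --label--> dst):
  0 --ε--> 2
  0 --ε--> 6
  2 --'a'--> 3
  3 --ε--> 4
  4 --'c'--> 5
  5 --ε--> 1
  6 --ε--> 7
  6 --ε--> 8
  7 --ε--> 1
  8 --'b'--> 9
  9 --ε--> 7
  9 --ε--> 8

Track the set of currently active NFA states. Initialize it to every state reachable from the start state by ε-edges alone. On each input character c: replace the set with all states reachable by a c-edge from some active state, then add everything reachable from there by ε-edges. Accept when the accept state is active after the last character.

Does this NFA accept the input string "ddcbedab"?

Answer: REJECT

Steps:
start: ε-closure({0}) = {0,1,2,6,7,8}
'd' @ 1: {}  — no active states
rest 'dcbedab' ignored (set empty)
after full input: {}  (accept=1 not in)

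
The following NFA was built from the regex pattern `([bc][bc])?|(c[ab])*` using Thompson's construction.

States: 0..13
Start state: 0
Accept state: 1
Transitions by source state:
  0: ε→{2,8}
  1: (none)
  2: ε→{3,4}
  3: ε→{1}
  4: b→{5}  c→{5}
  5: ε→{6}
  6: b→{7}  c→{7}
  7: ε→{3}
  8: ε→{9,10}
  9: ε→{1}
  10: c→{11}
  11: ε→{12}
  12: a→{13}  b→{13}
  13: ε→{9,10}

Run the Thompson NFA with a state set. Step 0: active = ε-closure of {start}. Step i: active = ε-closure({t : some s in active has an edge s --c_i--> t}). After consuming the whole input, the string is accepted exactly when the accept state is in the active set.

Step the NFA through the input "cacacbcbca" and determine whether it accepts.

Answer: ACCEPT

Derivation:
start: ε-closure({0}) = {0,1,2,3,4,8,9,10}
'c' @ 1: {5,6,11,12}
'a' @ 2: {1,9,10,13}  [accepting]
'c' @ 3: {11,12}
'a' @ 4: {1,9,10,13}  [accepting]
'c' @ 5: {11,12}
'b' @ 6: {1,9,10,13}  [accepting]
'c' @ 7: {11,12}
'b' @ 8: {1,9,10,13}  [accepting]
'c' @ 9: {11,12}
'a' @ 10: {1,9,10,13}  [accepting]
final: {1,9,10,13}; accept 1 in set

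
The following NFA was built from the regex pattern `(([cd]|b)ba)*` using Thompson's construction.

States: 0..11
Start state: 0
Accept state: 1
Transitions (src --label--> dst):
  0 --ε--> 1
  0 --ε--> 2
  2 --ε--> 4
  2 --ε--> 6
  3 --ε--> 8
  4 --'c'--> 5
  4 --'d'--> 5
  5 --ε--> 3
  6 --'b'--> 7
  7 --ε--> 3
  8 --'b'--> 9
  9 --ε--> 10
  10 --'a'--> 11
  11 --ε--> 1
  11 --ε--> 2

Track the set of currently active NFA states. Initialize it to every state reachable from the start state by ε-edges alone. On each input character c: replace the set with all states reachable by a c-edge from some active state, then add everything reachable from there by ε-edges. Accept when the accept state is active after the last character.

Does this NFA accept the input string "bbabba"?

Answer: ACCEPT

Steps:
initial (ε-close {0}): {0,1,2,4,6}
'b' @ 1: {3,7,8}
'b' @ 2: {9,10}
'a' @ 3: {1,2,4,6,11}  ✓accept
'b' @ 4: {3,7,8}
'b' @ 5: {9,10}
'a' @ 6: {1,2,4,6,11}  ✓accept
after full input: {1,2,4,6,11}  (accept=1 in)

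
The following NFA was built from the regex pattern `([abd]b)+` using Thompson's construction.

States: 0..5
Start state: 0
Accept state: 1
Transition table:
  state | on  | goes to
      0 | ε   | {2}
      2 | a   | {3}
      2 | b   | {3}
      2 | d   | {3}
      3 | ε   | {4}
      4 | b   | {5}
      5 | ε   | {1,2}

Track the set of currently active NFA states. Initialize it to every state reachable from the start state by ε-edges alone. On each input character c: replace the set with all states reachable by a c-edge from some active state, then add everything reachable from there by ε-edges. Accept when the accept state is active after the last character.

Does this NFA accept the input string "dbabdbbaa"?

Answer: REJECT

Trace:
start: ε-closure({0}) = {0,2}
'd' @ 1: {3,4}
'b' @ 2: {1,2,5}  [accepting]
'a' @ 3: {3,4}
'b' @ 4: {1,2,5}  [accepting]
'd' @ 5: {3,4}
'b' @ 6: {1,2,5}  [accepting]
'b' @ 7: {3,4}
'a' @ 8: {}  — no active states
rest 'a' ignored (set empty)
end set {} — state 1 not in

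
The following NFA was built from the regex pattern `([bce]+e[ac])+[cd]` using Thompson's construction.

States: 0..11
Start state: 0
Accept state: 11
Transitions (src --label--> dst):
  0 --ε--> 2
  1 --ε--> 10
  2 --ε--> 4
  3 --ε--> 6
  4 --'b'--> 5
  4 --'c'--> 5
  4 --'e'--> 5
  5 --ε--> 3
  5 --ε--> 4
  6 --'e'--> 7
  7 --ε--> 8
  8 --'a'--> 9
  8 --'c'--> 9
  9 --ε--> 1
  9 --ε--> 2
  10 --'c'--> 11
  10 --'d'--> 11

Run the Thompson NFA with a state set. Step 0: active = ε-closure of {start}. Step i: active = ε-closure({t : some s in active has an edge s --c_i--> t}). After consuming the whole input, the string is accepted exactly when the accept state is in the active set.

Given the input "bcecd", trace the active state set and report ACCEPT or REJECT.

start: ε-closure({0}) = {0,2,4}
'b' @ 1: {3,4,5,6}
'c' @ 2: {3,4,5,6}
'e' @ 3: {3,4,5,6,7,8}
'c' @ 4: {1,2,3,4,5,6,9,10}
'd' @ 5: {11}  [accepting]
end set {11} — state 11 in

Answer: ACCEPT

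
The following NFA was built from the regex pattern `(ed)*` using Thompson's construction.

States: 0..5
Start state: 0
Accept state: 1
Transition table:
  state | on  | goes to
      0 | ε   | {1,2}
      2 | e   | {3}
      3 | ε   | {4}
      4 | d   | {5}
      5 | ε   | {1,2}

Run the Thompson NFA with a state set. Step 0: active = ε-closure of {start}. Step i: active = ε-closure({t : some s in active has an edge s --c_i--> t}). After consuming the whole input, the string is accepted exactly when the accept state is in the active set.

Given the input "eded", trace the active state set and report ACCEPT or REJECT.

Answer: ACCEPT

Derivation:
S₀ = ε-closure({0}) = {0,1,2}
'e' @ 1: {3,4}
'd' @ 2: {1,2,5}  ✓accept
'e' @ 3: {3,4}
'd' @ 4: {1,2,5}  ✓accept
after full input: {1,2,5}  (accept=1 in)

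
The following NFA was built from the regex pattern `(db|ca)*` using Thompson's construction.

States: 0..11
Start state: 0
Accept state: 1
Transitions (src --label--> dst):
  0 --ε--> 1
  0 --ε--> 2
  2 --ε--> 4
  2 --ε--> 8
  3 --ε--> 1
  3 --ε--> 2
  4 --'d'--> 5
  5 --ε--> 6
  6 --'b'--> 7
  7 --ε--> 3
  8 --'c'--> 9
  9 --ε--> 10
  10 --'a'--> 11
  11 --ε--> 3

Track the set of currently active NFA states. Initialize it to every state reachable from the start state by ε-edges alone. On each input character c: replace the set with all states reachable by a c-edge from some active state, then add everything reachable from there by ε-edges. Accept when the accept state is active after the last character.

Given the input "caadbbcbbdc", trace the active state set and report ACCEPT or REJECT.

start: ε-closure({0}) = {0,1,2,4,8}
'c' @ 1: {9,10}
'a' @ 2: {1,2,3,4,8,11}  (accept∈set)
'a' @ 3: {}  — no active states
rest 'dbbcbbdc' ignored (set empty)
after full input: {}  (accept=1 not in)

Answer: REJECT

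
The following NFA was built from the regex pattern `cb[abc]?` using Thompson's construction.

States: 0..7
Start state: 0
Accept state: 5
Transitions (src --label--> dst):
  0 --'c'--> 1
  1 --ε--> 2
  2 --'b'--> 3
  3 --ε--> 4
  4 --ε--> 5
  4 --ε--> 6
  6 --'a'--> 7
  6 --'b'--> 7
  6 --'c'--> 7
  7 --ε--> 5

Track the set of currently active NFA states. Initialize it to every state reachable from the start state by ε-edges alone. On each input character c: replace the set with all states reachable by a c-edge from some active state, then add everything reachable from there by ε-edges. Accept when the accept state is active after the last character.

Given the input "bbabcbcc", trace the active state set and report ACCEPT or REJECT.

Answer: REJECT

Trace:
S₀ = ε-closure({0}) = {0}
'b' @ 1: {}  — state set empty
rest 'babcbcc' ignored (set empty)
end set {} — state 5 not in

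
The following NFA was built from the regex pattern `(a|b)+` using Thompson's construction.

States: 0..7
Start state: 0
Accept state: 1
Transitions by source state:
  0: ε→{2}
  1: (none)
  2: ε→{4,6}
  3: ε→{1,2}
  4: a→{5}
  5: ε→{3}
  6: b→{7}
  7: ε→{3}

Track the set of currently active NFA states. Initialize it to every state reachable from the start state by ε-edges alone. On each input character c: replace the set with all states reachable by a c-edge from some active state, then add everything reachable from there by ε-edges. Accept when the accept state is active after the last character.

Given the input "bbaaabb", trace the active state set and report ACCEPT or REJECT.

Answer: ACCEPT

Steps:
start: ε-closure({0}) = {0,2,4,6}
'b' @ 1: {1,2,3,4,6,7}  ✓accept
'b' @ 2: {1,2,3,4,6,7}  ✓accept
'a' @ 3: {1,2,3,4,5,6}  ✓accept
'a' @ 4: {1,2,3,4,5,6}  ✓accept
'a' @ 5: {1,2,3,4,5,6}  ✓accept
'b' @ 6: {1,2,3,4,6,7}  ✓accept
'b' @ 7: {1,2,3,4,6,7}  ✓accept
end set {1,2,3,4,6,7} — state 1 in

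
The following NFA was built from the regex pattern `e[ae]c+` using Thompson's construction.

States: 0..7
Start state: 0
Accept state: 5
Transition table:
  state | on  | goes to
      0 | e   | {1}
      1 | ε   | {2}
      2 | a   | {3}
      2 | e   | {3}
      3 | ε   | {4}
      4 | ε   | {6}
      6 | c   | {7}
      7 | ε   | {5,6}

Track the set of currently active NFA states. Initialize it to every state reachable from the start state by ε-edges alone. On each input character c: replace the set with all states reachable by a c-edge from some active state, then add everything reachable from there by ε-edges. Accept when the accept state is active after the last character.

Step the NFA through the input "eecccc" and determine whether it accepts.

S₀ = ε-closure({0}) = {0}
'e' @ 1: {1,2}
'e' @ 2: {3,4,6}
'c' @ 3: {5,6,7}  (accept∈set)
'c' @ 4: {5,6,7}  (accept∈set)
'c' @ 5: {5,6,7}  (accept∈set)
'c' @ 6: {5,6,7}  (accept∈set)
end set {5,6,7} — state 5 in

Answer: ACCEPT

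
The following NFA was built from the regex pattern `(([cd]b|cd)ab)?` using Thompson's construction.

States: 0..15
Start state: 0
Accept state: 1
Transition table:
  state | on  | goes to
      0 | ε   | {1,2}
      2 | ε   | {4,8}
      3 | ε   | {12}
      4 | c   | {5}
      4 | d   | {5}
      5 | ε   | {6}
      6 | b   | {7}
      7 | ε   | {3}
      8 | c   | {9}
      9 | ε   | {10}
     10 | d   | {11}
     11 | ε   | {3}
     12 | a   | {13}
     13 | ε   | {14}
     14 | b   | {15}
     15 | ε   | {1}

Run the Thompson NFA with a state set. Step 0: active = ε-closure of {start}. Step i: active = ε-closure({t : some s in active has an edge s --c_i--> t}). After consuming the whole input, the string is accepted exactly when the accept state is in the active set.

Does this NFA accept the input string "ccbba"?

Answer: REJECT

Trace:
S₀ = ε-closure({0}) = {0,1,2,4,8}
'c' @ 1: {5,6,9,10}
'c' @ 2: {}  — no active states
rest 'bba' ignored (set empty)
after full input: {}  (accept=1 not in)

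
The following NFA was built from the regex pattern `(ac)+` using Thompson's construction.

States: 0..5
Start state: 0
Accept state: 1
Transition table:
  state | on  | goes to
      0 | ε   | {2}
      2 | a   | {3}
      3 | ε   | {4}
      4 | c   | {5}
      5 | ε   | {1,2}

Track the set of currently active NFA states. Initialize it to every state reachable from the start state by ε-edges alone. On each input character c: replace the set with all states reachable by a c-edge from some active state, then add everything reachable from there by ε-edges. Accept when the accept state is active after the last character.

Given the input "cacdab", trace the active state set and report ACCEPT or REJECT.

start: ε-closure({0}) = {0,2}
'c' @ 1: {}  — state set empty
rest 'acdab' ignored (set empty)
after full input: {}  (accept=1 not in)

Answer: REJECT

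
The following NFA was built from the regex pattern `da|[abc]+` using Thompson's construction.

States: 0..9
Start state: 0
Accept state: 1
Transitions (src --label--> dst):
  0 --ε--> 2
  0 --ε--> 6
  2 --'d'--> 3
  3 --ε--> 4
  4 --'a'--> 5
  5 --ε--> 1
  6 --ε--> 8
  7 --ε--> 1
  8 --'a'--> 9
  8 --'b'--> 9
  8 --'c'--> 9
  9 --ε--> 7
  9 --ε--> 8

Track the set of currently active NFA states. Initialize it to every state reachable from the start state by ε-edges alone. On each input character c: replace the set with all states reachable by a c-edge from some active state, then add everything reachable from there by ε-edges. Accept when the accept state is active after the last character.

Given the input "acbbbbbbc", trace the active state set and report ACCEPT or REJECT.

Answer: ACCEPT

Steps:
S₀ = ε-closure({0}) = {0,2,6,8}
'a' @ 1: {1,7,8,9}  (accept∈set)
'c' @ 2: {1,7,8,9}  (accept∈set)
'b' @ 3: {1,7,8,9}  (accept∈set)
'b' @ 4: {1,7,8,9}  (accept∈set)
'b' @ 5: {1,7,8,9}  (accept∈set)
'b' @ 6: {1,7,8,9}  (accept∈set)
'b' @ 7: {1,7,8,9}  (accept∈set)
'b' @ 8: {1,7,8,9}  (accept∈set)
'c' @ 9: {1,7,8,9}  (accept∈set)
final: {1,7,8,9}; accept 1 in set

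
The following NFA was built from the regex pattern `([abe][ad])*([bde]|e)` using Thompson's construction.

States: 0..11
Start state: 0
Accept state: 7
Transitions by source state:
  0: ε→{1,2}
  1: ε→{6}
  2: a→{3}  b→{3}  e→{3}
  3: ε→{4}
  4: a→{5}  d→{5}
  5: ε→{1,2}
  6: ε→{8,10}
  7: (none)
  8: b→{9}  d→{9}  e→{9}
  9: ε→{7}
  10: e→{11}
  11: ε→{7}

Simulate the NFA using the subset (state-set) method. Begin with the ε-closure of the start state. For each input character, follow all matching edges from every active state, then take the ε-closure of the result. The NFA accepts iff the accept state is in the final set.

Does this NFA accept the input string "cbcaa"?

S₀ = ε-closure({0}) = {0,1,2,6,8,10}
'c' @ 1: {}  — no active states
rest 'bcaa' ignored (set empty)
end set {} — state 7 not in

Answer: REJECT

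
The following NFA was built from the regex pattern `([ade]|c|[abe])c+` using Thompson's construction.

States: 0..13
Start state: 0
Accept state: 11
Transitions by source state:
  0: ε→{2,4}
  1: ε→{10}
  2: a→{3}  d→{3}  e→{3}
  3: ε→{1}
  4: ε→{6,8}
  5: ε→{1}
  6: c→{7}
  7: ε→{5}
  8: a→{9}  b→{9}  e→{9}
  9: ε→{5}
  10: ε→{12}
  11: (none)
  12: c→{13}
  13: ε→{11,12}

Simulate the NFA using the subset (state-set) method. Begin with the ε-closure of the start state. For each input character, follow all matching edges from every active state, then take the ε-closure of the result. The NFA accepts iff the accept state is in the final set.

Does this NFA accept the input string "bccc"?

initial (ε-close {0}): {0,2,4,6,8}
'b' @ 1: {1,5,9,10,12}
'c' @ 2: {11,12,13}  (accept∈set)
'c' @ 3: {11,12,13}  (accept∈set)
'c' @ 4: {11,12,13}  (accept∈set)
after full input: {11,12,13}  (accept=11 in)

Answer: ACCEPT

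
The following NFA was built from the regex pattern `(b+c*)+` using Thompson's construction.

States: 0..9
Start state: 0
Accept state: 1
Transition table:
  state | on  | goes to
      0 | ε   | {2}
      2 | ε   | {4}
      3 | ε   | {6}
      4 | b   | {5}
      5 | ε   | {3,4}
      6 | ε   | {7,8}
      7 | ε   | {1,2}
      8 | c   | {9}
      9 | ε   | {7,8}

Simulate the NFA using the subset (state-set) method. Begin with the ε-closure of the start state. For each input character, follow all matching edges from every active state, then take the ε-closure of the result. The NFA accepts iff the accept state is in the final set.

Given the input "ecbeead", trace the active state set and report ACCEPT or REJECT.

Answer: REJECT

Steps:
S₀ = ε-closure({0}) = {0,2,4}
'e' @ 1: {}  — no active states
rest 'cbeead' ignored (set empty)
end set {} — state 1 not in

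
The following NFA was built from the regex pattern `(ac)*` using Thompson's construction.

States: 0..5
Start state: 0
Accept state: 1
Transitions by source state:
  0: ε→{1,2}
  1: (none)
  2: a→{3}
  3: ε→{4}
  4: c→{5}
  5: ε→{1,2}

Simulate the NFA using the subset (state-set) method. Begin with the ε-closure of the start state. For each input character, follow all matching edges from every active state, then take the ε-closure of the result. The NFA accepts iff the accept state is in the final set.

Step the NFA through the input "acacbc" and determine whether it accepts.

start: ε-closure({0}) = {0,1,2}
'a' @ 1: {3,4}
'c' @ 2: {1,2,5}  ✓accept
'a' @ 3: {3,4}
'c' @ 4: {1,2,5}  ✓accept
'b' @ 5: {}  — no active states
rest 'c' ignored (set empty)
after full input: {}  (accept=1 not in)

Answer: REJECT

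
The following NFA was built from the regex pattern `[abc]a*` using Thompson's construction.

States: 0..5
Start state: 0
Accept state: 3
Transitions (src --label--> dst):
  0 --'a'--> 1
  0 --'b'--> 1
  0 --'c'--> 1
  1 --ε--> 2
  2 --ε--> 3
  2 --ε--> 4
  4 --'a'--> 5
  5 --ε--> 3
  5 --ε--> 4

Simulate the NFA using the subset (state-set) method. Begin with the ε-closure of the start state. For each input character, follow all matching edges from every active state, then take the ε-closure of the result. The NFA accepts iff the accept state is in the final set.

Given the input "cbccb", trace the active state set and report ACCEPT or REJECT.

Answer: REJECT

Trace:
initial (ε-close {0}): {0}
'c' @ 1: {1,2,3,4}  [accepting]
'b' @ 2: {}  — dead — no transitions
rest 'ccb' ignored (set empty)
after full input: {}  (accept=3 not in)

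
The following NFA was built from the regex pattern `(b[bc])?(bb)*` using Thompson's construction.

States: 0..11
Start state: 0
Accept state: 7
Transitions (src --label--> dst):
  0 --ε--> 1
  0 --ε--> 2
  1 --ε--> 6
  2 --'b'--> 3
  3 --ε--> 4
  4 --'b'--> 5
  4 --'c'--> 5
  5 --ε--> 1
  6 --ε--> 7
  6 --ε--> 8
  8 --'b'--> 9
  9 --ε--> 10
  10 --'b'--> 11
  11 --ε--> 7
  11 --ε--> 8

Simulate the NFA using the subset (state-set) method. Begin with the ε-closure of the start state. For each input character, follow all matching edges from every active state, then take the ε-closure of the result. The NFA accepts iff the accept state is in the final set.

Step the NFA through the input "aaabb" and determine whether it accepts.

initial (ε-close {0}): {0,1,2,6,7,8}
'a' @ 1: {}  — state set empty
rest 'aabb' ignored (set empty)
final: {}; accept 7 not in set

Answer: REJECT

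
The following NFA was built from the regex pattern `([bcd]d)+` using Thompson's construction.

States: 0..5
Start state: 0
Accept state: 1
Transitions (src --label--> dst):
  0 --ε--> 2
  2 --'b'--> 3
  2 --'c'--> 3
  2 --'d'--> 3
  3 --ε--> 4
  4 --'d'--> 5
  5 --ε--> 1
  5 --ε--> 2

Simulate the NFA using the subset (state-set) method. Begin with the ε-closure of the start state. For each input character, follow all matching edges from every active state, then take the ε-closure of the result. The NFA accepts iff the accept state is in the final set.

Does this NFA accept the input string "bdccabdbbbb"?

start: ε-closure({0}) = {0,2}
'b' @ 1: {3,4}
'd' @ 2: {1,2,5}  (accept∈set)
'c' @ 3: {3,4}
'c' @ 4: {}  — state set empty
rest 'abdbbbb' ignored (set empty)
after full input: {}  (accept=1 not in)

Answer: REJECT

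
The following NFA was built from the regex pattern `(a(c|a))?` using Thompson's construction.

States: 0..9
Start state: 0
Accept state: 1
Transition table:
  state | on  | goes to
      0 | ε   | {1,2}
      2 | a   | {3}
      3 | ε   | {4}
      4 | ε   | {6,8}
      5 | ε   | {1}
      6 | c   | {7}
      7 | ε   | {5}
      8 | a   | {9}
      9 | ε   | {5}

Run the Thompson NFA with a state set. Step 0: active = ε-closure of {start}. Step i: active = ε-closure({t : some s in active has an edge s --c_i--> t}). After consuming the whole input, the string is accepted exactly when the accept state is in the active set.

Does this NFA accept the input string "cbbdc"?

Answer: REJECT

Trace:
initial (ε-close {0}): {0,1,2}
'c' @ 1: {}  — dead — no transitions
rest 'bbdc' ignored (set empty)
after full input: {}  (accept=1 not in)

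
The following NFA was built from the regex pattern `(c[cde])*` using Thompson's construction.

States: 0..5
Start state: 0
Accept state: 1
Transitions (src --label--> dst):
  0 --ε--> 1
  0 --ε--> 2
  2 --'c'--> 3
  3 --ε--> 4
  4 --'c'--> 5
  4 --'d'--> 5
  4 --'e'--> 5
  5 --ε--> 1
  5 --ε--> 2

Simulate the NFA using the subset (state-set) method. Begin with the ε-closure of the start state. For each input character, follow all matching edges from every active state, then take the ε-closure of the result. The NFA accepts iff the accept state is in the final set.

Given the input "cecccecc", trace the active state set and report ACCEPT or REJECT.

initial (ε-close {0}): {0,1,2}
'c' @ 1: {3,4}
'e' @ 2: {1,2,5}  ✓accept
'c' @ 3: {3,4}
'c' @ 4: {1,2,5}  ✓accept
'c' @ 5: {3,4}
'e' @ 6: {1,2,5}  ✓accept
'c' @ 7: {3,4}
'c' @ 8: {1,2,5}  ✓accept
after full input: {1,2,5}  (accept=1 in)

Answer: ACCEPT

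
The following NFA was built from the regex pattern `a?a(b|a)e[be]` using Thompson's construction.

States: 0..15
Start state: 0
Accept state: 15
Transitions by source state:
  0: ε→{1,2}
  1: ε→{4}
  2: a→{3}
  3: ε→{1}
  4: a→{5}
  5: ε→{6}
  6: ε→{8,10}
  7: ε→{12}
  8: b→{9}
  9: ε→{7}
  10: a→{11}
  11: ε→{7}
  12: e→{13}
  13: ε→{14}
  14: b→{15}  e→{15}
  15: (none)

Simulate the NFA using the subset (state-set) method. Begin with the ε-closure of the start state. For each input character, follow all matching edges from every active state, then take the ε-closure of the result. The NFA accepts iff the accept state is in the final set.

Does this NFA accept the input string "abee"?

S₀ = ε-closure({0}) = {0,1,2,4}
'a' @ 1: {1,3,4,5,6,8,10}
'b' @ 2: {7,9,12}
'e' @ 3: {13,14}
'e' @ 4: {15}  (accept∈set)
end set {15} — state 15 in

Answer: ACCEPT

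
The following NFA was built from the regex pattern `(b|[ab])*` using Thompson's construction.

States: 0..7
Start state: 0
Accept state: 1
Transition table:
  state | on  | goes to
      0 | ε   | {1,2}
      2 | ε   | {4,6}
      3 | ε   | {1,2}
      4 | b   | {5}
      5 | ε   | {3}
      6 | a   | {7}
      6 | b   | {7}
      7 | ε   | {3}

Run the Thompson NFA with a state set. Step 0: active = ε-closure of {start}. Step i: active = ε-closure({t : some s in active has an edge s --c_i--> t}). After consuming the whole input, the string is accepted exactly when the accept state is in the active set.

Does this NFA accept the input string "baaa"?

Answer: ACCEPT

Derivation:
S₀ = ε-closure({0}) = {0,1,2,4,6}
'b' @ 1: {1,2,3,4,5,6,7}  [accepting]
'a' @ 2: {1,2,3,4,6,7}  [accepting]
'a' @ 3: {1,2,3,4,6,7}  [accepting]
'a' @ 4: {1,2,3,4,6,7}  [accepting]
final: {1,2,3,4,6,7}; accept 1 in set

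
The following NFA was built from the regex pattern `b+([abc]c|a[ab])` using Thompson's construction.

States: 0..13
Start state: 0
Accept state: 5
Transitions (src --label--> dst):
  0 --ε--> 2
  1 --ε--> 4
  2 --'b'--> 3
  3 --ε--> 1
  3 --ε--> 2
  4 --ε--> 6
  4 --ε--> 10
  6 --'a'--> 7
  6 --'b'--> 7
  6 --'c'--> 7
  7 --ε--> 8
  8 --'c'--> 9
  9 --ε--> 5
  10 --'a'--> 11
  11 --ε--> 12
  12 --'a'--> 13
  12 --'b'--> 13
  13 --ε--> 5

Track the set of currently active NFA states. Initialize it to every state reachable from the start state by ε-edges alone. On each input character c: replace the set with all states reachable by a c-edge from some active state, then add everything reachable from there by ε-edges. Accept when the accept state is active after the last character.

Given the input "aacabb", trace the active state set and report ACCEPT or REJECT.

Answer: REJECT

Steps:
start: ε-closure({0}) = {0,2}
'a' @ 1: {}  — dead — no transitions
rest 'acabb' ignored (set empty)
end set {} — state 5 not in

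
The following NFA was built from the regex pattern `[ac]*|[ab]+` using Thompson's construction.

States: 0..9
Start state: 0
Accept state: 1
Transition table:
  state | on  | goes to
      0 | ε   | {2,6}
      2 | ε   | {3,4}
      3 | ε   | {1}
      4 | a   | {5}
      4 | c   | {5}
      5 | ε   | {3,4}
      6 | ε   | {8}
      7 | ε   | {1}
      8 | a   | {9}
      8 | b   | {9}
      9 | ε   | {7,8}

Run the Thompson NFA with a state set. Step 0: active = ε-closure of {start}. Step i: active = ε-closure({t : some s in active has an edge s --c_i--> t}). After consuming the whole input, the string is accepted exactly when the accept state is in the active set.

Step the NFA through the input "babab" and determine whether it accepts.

initial (ε-close {0}): {0,1,2,3,4,6,8}
'b' @ 1: {1,7,8,9}  [accepting]
'a' @ 2: {1,7,8,9}  [accepting]
'b' @ 3: {1,7,8,9}  [accepting]
'a' @ 4: {1,7,8,9}  [accepting]
'b' @ 5: {1,7,8,9}  [accepting]
end set {1,7,8,9} — state 1 in

Answer: ACCEPT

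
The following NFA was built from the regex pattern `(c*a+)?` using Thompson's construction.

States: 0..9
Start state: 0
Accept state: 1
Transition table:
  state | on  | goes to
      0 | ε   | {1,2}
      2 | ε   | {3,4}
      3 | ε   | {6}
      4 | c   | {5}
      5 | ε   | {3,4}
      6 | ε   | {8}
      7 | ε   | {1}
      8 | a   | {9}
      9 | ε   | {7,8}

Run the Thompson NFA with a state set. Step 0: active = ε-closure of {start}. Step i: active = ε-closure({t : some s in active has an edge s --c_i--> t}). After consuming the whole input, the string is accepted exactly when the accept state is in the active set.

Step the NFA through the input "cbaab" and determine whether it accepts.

initial (ε-close {0}): {0,1,2,3,4,6,8}
'c' @ 1: {3,4,5,6,8}
'b' @ 2: {}  — state set empty
rest 'aab' ignored (set empty)
after full input: {}  (accept=1 not in)

Answer: REJECT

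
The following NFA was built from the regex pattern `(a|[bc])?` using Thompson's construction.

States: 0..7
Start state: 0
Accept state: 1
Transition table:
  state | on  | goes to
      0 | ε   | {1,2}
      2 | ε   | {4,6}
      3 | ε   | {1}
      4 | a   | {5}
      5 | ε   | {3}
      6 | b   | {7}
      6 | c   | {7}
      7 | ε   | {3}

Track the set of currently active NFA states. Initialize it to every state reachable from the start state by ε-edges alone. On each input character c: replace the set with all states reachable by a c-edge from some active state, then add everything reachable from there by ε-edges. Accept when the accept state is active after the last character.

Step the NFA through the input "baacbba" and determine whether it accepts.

Answer: REJECT

Derivation:
initial (ε-close {0}): {0,1,2,4,6}
'b' @ 1: {1,3,7}  ✓accept
'a' @ 2: {}  — no active states
rest 'acbba' ignored (set empty)
final: {}; accept 1 not in set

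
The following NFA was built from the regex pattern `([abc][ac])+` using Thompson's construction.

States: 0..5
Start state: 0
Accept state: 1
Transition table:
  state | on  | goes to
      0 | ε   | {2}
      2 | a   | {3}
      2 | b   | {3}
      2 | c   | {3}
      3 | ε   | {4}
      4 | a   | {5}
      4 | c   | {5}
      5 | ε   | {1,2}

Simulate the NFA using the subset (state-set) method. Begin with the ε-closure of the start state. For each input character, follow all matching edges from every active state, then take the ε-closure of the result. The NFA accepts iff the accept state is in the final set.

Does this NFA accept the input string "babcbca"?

Answer: REJECT

Steps:
start: ε-closure({0}) = {0,2}
'b' @ 1: {3,4}
'a' @ 2: {1,2,5}  ✓accept
'b' @ 3: {3,4}
'c' @ 4: {1,2,5}  ✓accept
'b' @ 5: {3,4}
'c' @ 6: {1,2,5}  ✓accept
'a' @ 7: {3,4}
after full input: {3,4}  (accept=1 not in)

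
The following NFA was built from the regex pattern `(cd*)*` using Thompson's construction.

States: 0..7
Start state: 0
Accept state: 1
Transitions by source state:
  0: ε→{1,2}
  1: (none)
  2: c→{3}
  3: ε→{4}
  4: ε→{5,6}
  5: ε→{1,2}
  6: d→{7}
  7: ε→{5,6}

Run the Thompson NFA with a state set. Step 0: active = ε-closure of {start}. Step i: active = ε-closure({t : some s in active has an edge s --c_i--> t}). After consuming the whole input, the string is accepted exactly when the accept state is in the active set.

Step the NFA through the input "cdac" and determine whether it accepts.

S₀ = ε-closure({0}) = {0,1,2}
'c' @ 1: {1,2,3,4,5,6}  [accepting]
'd' @ 2: {1,2,5,6,7}  [accepting]
'a' @ 3: {}  — state set empty
rest 'c' ignored (set empty)
final: {}; accept 1 not in set

Answer: REJECT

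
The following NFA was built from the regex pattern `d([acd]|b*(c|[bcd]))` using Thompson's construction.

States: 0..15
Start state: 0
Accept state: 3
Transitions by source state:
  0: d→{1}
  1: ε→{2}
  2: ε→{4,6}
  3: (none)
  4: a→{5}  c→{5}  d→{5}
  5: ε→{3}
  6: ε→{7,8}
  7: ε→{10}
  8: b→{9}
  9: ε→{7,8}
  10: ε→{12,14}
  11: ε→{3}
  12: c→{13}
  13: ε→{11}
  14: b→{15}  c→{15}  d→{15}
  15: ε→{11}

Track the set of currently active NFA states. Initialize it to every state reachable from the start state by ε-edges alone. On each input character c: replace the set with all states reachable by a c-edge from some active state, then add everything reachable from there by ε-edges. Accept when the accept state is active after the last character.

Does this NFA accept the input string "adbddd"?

start: ε-closure({0}) = {0}
'a' @ 1: {}  — state set empty
rest 'dbddd' ignored (set empty)
end set {} — state 3 not in

Answer: REJECT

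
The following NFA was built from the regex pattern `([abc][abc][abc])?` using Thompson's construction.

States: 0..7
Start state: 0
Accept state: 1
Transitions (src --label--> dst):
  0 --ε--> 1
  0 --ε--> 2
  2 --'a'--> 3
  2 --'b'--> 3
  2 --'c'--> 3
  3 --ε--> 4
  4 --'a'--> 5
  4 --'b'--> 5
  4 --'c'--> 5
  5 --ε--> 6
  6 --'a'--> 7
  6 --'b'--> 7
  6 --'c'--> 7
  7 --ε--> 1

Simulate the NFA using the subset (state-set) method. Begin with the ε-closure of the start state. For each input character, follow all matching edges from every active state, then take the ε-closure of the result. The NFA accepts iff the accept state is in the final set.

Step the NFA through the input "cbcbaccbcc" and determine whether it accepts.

Answer: REJECT

Trace:
initial (ε-close {0}): {0,1,2}
'c' @ 1: {3,4}
'b' @ 2: {5,6}
'c' @ 3: {1,7}  [accepting]
'b' @ 4: {}  — no active states
rest 'accbcc' ignored (set empty)
end set {} — state 1 not in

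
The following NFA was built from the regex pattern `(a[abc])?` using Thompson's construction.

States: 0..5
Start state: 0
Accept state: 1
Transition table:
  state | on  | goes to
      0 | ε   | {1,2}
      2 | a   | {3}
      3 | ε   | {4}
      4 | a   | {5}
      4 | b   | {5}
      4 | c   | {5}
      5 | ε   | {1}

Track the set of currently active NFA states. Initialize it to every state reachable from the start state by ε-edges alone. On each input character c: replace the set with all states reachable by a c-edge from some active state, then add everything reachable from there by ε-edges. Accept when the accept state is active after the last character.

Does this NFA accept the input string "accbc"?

Answer: REJECT

Steps:
initial (ε-close {0}): {0,1,2}
'a' @ 1: {3,4}
'c' @ 2: {1,5}  ✓accept
'c' @ 3: {}  — no active states
rest 'bc' ignored (set empty)
final: {}; accept 1 not in set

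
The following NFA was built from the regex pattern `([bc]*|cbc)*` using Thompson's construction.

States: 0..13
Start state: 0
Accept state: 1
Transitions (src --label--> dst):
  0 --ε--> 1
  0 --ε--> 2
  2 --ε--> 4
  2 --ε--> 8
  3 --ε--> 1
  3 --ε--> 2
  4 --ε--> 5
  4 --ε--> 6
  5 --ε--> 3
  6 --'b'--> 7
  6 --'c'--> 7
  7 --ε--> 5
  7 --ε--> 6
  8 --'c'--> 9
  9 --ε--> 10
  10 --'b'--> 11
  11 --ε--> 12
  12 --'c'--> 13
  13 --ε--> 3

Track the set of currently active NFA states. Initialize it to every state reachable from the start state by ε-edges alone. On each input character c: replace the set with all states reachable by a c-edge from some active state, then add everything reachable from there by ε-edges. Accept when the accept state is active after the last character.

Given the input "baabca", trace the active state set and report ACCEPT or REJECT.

Answer: REJECT

Derivation:
initial (ε-close {0}): {0,1,2,3,4,5,6,8}
'b' @ 1: {1,2,3,4,5,6,7,8}  (accept∈set)
'a' @ 2: {}  — state set empty
rest 'abca' ignored (set empty)
final: {}; accept 1 not in set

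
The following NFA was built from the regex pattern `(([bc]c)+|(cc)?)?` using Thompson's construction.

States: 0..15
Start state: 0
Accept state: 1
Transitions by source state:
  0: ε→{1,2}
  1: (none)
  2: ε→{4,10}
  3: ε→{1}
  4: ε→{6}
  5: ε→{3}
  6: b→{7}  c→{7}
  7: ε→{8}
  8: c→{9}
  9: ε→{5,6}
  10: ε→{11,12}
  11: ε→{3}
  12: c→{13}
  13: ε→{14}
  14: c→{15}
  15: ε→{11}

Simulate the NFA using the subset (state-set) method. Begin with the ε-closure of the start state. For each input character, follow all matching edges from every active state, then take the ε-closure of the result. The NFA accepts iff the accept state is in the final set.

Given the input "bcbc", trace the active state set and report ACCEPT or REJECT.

S₀ = ε-closure({0}) = {0,1,2,3,4,6,10,11,12}
'b' @ 1: {7,8}
'c' @ 2: {1,3,5,6,9}  (accept∈set)
'b' @ 3: {7,8}
'c' @ 4: {1,3,5,6,9}  (accept∈set)
end set {1,3,5,6,9} — state 1 in

Answer: ACCEPT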